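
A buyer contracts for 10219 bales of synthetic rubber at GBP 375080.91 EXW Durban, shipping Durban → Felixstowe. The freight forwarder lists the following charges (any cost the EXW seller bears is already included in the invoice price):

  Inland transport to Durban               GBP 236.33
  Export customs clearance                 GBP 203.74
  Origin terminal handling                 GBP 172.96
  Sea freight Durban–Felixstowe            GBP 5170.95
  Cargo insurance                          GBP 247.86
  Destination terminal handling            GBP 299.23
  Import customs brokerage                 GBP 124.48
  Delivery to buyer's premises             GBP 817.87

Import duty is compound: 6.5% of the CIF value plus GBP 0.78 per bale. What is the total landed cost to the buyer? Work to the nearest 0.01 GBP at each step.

EXW: the seller makes goods available at their premises; the buyer bears all onward costs.
CIF value = EXW price + inland to port + export clearance + origin terminal + freight + insurance = 375080.91 + 236.33 + 203.74 + 172.96 + 5170.95 + 247.86 = 381112.75
Ad valorem component: 381112.75 × 6.5% = 24772.33
Specific component: 10219 × 0.78 = 7970.82
Import duty = 24772.33 + 7970.82 = 32743.15
Buyer bears: inland to port 236.33 + export clearance 203.74 + origin terminal 172.96 + freight 5170.95 + insurance 247.86 + destination terminal 299.23 + brokerage 124.48 + delivery 817.87 + duty 32743.15 = 40016.57
Landed cost = invoice 375080.91 + 40016.57 = 415097.48

Total landed cost: GBP 415097.48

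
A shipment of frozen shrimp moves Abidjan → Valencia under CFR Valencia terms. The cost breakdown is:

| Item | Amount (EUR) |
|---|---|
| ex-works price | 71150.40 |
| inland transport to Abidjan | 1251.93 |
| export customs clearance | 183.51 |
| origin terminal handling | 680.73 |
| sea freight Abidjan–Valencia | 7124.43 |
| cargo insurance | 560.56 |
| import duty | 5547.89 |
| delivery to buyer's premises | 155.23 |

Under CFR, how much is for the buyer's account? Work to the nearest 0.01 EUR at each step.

Buyer's account: EUR 6263.68

CFR: the seller pays costs through ocean freight to the destination port, but not insurance.
Seller's account: goods 71150.40 + inland to port 1251.93 + export clearance 183.51 + origin terminal 680.73 + freight 7124.43 = 80391.00
Buyer's account: insurance 560.56 + duty 5547.89 + delivery 155.23 = 6263.68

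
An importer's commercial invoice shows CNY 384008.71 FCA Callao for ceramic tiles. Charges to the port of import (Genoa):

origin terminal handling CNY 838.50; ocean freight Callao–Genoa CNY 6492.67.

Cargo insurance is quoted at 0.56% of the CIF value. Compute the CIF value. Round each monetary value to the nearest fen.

CIF value: CNY 393543.72

Let C be the CIF value. C = FCA price + pre-shipment costs + freight + 0.56% × C
C − 0.56% × C = 384008.71 + 838.50 + 6492.67
0.9944 × C = 391339.88
C = 391339.88 / 0.9944 = 393543.72
Insurance premium = 0.56% × 393543.72 = 2203.84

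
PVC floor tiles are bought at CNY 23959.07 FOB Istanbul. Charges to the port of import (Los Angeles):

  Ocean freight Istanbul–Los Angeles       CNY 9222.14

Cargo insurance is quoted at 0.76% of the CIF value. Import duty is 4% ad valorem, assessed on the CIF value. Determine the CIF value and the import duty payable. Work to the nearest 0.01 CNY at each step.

CIF value: CNY 33435.32; import duty: CNY 1337.41

Let C be the CIF value. C = FOB price + freight + 0.76% × C
C − 0.76% × C = 23959.07 + 9222.14
0.9924 × C = 33181.21
C = 33181.21 / 0.9924 = 33435.32
Insurance premium = 0.76% × 33435.32 = 254.11
Import duty = 33435.32 × 4% = 1337.41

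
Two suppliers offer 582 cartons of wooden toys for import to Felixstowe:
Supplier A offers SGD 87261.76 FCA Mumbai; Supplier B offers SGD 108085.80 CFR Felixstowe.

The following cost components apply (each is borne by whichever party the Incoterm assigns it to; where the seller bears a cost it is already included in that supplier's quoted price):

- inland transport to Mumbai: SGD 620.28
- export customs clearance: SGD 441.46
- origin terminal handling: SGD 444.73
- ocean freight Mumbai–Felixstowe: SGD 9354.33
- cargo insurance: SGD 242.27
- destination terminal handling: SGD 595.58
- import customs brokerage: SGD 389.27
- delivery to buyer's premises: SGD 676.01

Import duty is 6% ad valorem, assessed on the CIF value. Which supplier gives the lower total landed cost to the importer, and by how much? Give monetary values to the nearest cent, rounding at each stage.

Supplier A is cheaper by SGD 11686.47

Supplier A (FCA):
CIF value = FCA price + origin terminal + freight + insurance = 87261.76 + 444.73 + 9354.33 + 242.27 = 97303.09
Import duty = 97303.09 × 6% = 5838.19
Buyer bears (A): 444.73 + 9354.33 + 242.27 + 595.58 + 389.27 + 676.01 = 11702.19
Landed cost (A) = invoice 87261.76 + 11702.19 + duty 5838.19 = 104802.14
Supplier B (CFR):
CIF value = CFR price + insurance = 108085.80 + 242.27 = 108328.07
Import duty = 108328.07 × 6% = 6499.68
Buyer bears (B): 242.27 + 595.58 + 389.27 + 676.01 = 1903.13
Landed cost (B) = invoice 108085.80 + 1903.13 + duty 6499.68 = 116488.61
Difference = |104802.14 − 116488.61| = 11686.47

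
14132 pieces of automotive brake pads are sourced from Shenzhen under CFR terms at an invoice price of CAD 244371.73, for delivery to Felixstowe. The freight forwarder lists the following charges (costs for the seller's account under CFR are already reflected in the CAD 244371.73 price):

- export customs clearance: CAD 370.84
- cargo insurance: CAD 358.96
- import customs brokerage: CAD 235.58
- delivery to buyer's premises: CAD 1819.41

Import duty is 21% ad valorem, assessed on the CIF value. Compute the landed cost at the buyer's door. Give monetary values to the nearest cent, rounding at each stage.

Total landed cost: CAD 298179.12

CFR: the seller pays costs through ocean freight to the destination port, but not insurance.
Already in the invoice (seller's account under CFR): export clearance — exclude.
CIF value = CFR price + insurance = 244371.73 + 358.96 = 244730.69
Import duty = 244730.69 × 21% = 51393.44
Buyer bears: insurance 358.96 + brokerage 235.58 + delivery 1819.41 + duty 51393.44 = 53807.39
Landed cost = invoice 244371.73 + 53807.39 = 298179.12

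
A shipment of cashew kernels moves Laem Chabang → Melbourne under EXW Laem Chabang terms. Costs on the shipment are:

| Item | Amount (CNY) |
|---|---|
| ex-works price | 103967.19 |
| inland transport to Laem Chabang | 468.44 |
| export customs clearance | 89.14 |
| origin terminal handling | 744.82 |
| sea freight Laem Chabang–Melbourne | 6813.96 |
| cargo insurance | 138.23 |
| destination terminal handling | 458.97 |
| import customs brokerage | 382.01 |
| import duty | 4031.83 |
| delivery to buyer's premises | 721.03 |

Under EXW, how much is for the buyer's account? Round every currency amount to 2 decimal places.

EXW: the seller makes goods available at their premises; the buyer bears all onward costs.
Seller's account: goods 103967.19 = 103967.19
Buyer's account: inland to port 468.44 + export clearance 89.14 + origin terminal 744.82 + freight 6813.96 + insurance 138.23 + destination terminal 458.97 + brokerage 382.01 + duty 4031.83 + delivery 721.03 = 13848.43

Buyer's account: CNY 13848.43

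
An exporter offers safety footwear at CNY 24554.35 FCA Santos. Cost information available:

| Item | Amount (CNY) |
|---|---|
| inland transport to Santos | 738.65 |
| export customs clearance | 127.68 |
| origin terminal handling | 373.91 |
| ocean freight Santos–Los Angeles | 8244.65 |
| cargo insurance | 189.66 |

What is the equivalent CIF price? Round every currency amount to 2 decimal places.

CIF price: CNY 33362.57

Not relevant to the conversion: export clearance, inland to port — on the seller under both FCA and CIF; already in the FCA price and stays in the CIF price.
From FCA to CIF, the seller additionally bears: origin terminal, freight, insurance.
CIF price = 24554.35 + 373.91 + 8244.65 + 189.66 = 33362.57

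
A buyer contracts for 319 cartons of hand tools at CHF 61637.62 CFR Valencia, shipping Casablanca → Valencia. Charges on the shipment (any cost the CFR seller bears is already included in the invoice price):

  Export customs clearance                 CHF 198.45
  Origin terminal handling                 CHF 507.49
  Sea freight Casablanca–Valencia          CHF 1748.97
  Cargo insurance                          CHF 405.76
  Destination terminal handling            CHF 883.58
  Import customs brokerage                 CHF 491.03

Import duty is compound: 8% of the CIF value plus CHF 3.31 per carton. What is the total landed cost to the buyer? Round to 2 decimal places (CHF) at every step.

CFR: the seller pays costs through ocean freight to the destination port, but not insurance.
Already in the invoice (seller's account under CFR): export clearance, origin terminal, freight — exclude.
CIF value = CFR price + insurance = 61637.62 + 405.76 = 62043.38
Ad valorem component: 62043.38 × 8% = 4963.47
Specific component: 319 × 3.31 = 1055.89
Import duty = 4963.47 + 1055.89 = 6019.36
Buyer bears: insurance 405.76 + destination terminal 883.58 + brokerage 491.03 + duty 6019.36 = 7799.73
Landed cost = invoice 61637.62 + 7799.73 = 69437.35

Total landed cost: CHF 69437.35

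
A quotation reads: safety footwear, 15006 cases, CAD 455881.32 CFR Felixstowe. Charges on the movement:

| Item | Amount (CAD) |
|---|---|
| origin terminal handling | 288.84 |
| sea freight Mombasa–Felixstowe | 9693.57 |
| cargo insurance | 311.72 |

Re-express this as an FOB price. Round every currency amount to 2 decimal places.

Not relevant to the conversion: origin terminal — on the seller under both CFR and FOB; already in the CFR price and stays in the FOB price. insurance — on the buyer under both terms; not part of either seller's price.
From CFR to FOB, the seller no longer bears: freight.
FOB price = 455881.32 − 9693.57 = 446187.75

FOB price: CAD 446187.75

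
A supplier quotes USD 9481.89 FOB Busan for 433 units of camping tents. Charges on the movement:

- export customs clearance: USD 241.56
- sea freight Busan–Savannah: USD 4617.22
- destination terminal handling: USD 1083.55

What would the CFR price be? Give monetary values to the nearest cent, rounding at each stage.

Not relevant to the conversion: export clearance — on the seller under both FOB and CFR; already in the FOB price and stays in the CFR price. destination terminal — on the buyer under both terms; not part of either seller's price.
From FOB to CFR, the seller additionally bears: freight.
CFR price = 9481.89 + 4617.22 = 14099.11

CFR price: USD 14099.11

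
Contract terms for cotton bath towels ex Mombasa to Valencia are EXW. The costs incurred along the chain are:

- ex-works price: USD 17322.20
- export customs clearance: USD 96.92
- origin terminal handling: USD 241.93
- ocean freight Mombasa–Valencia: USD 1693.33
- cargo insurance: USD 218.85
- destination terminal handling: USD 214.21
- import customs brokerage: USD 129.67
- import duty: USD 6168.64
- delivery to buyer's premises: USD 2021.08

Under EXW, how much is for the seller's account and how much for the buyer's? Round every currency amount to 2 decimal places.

Seller: USD 17322.20; buyer: USD 10784.63

EXW: the seller makes goods available at their premises; the buyer bears all onward costs.
Seller's account: goods 17322.20 = 17322.20
Buyer's account: export clearance 96.92 + origin terminal 241.93 + freight 1693.33 + insurance 218.85 + destination terminal 214.21 + brokerage 129.67 + duty 6168.64 + delivery 2021.08 = 10784.63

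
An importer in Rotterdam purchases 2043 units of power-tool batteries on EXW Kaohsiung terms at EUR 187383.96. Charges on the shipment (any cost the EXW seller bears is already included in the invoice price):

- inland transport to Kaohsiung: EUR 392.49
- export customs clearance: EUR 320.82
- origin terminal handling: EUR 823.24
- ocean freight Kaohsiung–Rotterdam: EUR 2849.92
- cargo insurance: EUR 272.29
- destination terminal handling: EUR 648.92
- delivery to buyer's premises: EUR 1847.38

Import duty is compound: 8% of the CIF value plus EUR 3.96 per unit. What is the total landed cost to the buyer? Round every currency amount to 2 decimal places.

EXW: the seller makes goods available at their premises; the buyer bears all onward costs.
CIF value = EXW price + inland to port + export clearance + origin terminal + freight + insurance = 187383.96 + 392.49 + 320.82 + 823.24 + 2849.92 + 272.29 = 192042.72
Ad valorem component: 192042.72 × 8% = 15363.42
Specific component: 2043 × 3.96 = 8090.28
Import duty = 15363.42 + 8090.28 = 23453.70
Buyer bears: inland to port 392.49 + export clearance 320.82 + origin terminal 823.24 + freight 2849.92 + insurance 272.29 + destination terminal 648.92 + delivery 1847.38 + duty 23453.70 = 30608.76
Landed cost = invoice 187383.96 + 30608.76 = 217992.72

Total landed cost: EUR 217992.72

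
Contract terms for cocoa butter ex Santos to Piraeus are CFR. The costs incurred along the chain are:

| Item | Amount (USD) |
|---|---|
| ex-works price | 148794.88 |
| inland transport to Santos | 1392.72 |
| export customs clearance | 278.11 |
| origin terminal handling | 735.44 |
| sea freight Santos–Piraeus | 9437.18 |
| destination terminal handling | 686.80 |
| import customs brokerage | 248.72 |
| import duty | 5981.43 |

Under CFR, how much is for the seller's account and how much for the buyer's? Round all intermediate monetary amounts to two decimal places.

CFR: the seller pays costs through ocean freight to the destination port, but not insurance.
Seller's account: goods 148794.88 + inland to port 1392.72 + export clearance 278.11 + origin terminal 735.44 + freight 9437.18 = 160638.33
Buyer's account: destination terminal 686.80 + brokerage 248.72 + duty 5981.43 = 6916.95

Seller: USD 160638.33; buyer: USD 6916.95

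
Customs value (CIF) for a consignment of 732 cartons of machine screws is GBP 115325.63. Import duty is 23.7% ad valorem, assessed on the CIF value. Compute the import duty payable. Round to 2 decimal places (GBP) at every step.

Import duty: GBP 27332.17

Import duty = 115325.63 × 23.7% = 27332.17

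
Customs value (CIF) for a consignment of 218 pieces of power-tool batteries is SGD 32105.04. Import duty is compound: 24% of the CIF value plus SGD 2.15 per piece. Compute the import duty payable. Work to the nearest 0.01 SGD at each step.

Import duty: SGD 8173.91

Ad valorem component: 32105.04 × 24% = 7705.21
Specific component: 218 × 2.15 = 468.70
Import duty = 7705.21 + 468.70 = 8173.91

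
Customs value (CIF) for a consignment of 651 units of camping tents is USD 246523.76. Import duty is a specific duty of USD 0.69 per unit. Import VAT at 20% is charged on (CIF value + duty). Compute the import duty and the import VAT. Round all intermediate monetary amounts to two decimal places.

Import duty: USD 449.19; import VAT: USD 49394.59

Import duty = 651 × 0.69 = 449.19
VAT base = CIF + duty = 246523.76 + 449.19 = 246972.95
Import VAT = 246972.95 × 20% = 49394.59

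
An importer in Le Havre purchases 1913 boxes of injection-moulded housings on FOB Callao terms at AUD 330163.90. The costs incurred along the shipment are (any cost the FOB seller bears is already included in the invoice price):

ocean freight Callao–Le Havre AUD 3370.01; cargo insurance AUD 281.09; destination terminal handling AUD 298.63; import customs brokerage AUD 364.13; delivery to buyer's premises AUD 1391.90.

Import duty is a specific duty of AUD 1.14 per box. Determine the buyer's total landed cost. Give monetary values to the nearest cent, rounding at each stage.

Total landed cost: AUD 338050.48

FOB: the seller bears costs until goods are on board at the origin port; the buyer bears freight, insurance and all costs thereafter.
CIF value = FOB price + freight + insurance = 330163.90 + 3370.01 + 281.09 = 333815.00
Import duty = 1913 × 1.14 = 2180.82
Buyer bears: freight 3370.01 + insurance 281.09 + destination terminal 298.63 + brokerage 364.13 + delivery 1391.90 + duty 2180.82 = 7886.58
Landed cost = invoice 330163.90 + 7886.58 = 338050.48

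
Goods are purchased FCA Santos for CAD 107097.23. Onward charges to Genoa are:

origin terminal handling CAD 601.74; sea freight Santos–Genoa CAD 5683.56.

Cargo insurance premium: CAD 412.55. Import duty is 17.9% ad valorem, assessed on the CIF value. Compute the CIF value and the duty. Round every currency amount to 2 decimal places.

CIF value: CAD 113795.08; import duty: CAD 20369.32

CIF = FCA price + pre-shipment costs + freight + insurance
CIF = 107097.23 + 601.74 + 5683.56 + 412.55 = 113795.08
Import duty = 113795.08 × 17.9% = 20369.32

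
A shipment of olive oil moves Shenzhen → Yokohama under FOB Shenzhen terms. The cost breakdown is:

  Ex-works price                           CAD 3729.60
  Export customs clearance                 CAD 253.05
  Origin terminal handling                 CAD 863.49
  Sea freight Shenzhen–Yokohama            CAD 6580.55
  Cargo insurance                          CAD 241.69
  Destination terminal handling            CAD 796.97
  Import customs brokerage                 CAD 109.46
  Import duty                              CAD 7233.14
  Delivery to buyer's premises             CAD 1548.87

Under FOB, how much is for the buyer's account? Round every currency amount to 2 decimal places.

Buyer's account: CAD 16510.68

FOB: the seller bears costs until goods are on board at the origin port; the buyer bears freight, insurance and all costs thereafter.
Seller's account: goods 3729.60 + export clearance 253.05 + origin terminal 863.49 = 4846.14
Buyer's account: freight 6580.55 + insurance 241.69 + destination terminal 796.97 + brokerage 109.46 + duty 7233.14 + delivery 1548.87 = 16510.68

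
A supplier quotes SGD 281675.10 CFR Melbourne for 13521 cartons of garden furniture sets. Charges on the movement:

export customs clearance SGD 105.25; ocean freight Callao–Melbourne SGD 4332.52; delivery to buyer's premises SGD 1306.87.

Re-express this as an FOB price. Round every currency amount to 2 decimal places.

FOB price: SGD 277342.58

Not relevant to the conversion: export clearance — on the seller under both CFR and FOB; already in the CFR price and stays in the FOB price. delivery — on the buyer under both terms; not part of either seller's price.
From CFR to FOB, the seller no longer bears: freight.
FOB price = 281675.10 − 4332.52 = 277342.58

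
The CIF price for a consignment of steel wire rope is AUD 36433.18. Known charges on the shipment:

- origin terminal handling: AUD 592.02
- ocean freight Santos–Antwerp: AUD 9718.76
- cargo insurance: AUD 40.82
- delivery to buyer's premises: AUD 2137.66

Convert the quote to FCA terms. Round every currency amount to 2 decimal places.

Not relevant to the conversion: delivery — on the buyer under both terms; not part of either seller's price.
From CIF to FCA, the seller no longer bears: origin terminal, freight, insurance.
FCA price = 36433.18 − 592.02 − 9718.76 − 40.82 = 26081.58

FCA price: AUD 26081.58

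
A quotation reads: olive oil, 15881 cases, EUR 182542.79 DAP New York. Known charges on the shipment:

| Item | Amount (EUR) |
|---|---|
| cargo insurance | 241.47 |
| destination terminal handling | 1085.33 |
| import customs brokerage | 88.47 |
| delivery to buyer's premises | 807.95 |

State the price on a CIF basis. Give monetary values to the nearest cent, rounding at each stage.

Not relevant to the conversion: insurance — on the seller under both DAP and CIF; already in the DAP price and stays in the CIF price. brokerage — on the buyer under both terms; not part of either seller's price.
From DAP to CIF, the seller no longer bears: destination terminal, delivery.
CIF price = 182542.79 − 1085.33 − 807.95 = 180649.51

CIF price: EUR 180649.51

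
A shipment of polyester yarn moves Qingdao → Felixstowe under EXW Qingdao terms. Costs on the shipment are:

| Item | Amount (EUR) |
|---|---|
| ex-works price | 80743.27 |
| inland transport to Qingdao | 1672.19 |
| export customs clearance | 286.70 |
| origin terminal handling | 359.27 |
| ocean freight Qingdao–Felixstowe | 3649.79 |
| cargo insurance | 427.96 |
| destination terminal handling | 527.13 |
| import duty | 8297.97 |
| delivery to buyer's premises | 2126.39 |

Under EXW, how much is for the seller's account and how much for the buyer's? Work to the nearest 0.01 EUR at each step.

EXW: the seller makes goods available at their premises; the buyer bears all onward costs.
Seller's account: goods 80743.27 = 80743.27
Buyer's account: inland to port 1672.19 + export clearance 286.70 + origin terminal 359.27 + freight 3649.79 + insurance 427.96 + destination terminal 527.13 + duty 8297.97 + delivery 2126.39 = 17347.40

Seller: EUR 80743.27; buyer: EUR 17347.40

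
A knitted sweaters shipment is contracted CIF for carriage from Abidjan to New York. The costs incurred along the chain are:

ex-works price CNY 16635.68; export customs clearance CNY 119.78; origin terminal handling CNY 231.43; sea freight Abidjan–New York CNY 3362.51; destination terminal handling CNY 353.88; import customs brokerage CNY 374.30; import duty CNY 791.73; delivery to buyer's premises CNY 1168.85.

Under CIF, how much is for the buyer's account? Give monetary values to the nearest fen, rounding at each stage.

CIF: the seller pays costs through ocean freight and marine insurance to the destination port.
Seller's account: goods 16635.68 + export clearance 119.78 + origin terminal 231.43 + freight 3362.51 = 20349.40
Buyer's account: destination terminal 353.88 + brokerage 374.30 + duty 791.73 + delivery 1168.85 = 2688.76

Buyer's account: CNY 2688.76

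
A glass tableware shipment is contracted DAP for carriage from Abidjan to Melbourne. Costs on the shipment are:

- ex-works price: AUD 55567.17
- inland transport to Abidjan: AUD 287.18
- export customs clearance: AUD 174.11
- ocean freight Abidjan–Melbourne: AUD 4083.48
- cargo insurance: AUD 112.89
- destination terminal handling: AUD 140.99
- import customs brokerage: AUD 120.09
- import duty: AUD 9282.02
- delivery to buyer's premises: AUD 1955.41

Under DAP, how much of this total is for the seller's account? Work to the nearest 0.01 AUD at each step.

DAP: the seller bears all costs to the named destination except import duty and clearance.
Seller's account: goods 55567.17 + inland to port 287.18 + export clearance 174.11 + freight 4083.48 + insurance 112.89 + destination terminal 140.99 + delivery 1955.41 = 62321.23
Buyer's account: brokerage 120.09 + duty 9282.02 = 9402.11

Seller's account: AUD 62321.23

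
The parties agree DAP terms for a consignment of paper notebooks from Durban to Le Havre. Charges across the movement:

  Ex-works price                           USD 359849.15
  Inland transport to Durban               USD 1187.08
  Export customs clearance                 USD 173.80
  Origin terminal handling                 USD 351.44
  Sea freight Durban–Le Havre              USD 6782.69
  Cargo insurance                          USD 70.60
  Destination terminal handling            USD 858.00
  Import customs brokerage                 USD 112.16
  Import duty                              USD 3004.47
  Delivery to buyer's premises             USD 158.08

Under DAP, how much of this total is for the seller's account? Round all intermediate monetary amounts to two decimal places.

Seller's account: USD 369430.84

DAP: the seller bears all costs to the named destination except import duty and clearance.
Seller's account: goods 359849.15 + inland to port 1187.08 + export clearance 173.80 + origin terminal 351.44 + freight 6782.69 + insurance 70.60 + destination terminal 858.00 + delivery 158.08 = 369430.84
Buyer's account: brokerage 112.16 + duty 3004.47 = 3116.63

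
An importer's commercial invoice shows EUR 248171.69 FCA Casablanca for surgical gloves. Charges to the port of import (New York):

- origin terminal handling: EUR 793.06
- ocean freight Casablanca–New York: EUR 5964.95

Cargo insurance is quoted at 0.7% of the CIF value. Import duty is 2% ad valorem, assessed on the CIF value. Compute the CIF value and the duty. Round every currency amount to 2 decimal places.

Let C be the CIF value. C = FCA price + pre-shipment costs + freight + 0.7% × C
C − 0.7% × C = 248171.69 + 793.06 + 5964.95
0.993 × C = 254929.70
C = 254929.70 / 0.993 = 256726.79
Insurance premium = 0.7% × 256726.79 = 1797.09
Import duty = 256726.79 × 2% = 5134.54

CIF value: EUR 256726.79; import duty: EUR 5134.54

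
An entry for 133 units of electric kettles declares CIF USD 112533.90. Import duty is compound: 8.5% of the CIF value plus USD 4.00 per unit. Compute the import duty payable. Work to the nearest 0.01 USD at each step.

Import duty: USD 10097.38

Ad valorem component: 112533.90 × 8.5% = 9565.38
Specific component: 133 × 4.00 = 532.00
Import duty = 9565.38 + 532.00 = 10097.38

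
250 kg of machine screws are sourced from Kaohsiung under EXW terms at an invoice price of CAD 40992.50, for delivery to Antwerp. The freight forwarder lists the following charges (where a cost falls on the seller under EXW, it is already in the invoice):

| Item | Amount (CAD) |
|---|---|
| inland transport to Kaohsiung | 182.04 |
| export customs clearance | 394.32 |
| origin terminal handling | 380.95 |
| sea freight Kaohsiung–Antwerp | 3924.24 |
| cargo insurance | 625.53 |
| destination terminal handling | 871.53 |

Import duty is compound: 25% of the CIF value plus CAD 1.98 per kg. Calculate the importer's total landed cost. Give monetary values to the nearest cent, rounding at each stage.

Total landed cost: CAD 59491.01

EXW: the seller makes goods available at their premises; the buyer bears all onward costs.
CIF value = EXW price + inland to port + export clearance + origin terminal + freight + insurance = 40992.50 + 182.04 + 394.32 + 380.95 + 3924.24 + 625.53 = 46499.58
Ad valorem component: 46499.58 × 25% = 11624.90
Specific component: 250 × 1.98 = 495.00
Import duty = 11624.90 + 495.00 = 12119.90
Buyer bears: inland to port 182.04 + export clearance 394.32 + origin terminal 380.95 + freight 3924.24 + insurance 625.53 + destination terminal 871.53 + duty 12119.90 = 18498.51
Landed cost = invoice 40992.50 + 18498.51 = 59491.01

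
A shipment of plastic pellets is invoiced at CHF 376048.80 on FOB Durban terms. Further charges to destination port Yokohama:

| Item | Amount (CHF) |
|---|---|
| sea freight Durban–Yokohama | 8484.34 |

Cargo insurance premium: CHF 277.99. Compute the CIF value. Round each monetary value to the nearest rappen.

CIF = FOB price + freight + insurance
CIF = 376048.80 + 8484.34 + 277.99 = 384811.13

CIF value: CHF 384811.13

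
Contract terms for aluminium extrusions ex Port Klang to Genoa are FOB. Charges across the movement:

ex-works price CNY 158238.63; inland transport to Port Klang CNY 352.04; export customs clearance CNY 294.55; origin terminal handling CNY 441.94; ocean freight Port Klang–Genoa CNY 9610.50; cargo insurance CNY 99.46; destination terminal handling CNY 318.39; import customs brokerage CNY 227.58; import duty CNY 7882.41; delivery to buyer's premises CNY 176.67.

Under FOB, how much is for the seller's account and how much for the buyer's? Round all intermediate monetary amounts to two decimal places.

FOB: the seller bears costs until goods are on board at the origin port; the buyer bears freight, insurance and all costs thereafter.
Seller's account: goods 158238.63 + inland to port 352.04 + export clearance 294.55 + origin terminal 441.94 = 159327.16
Buyer's account: freight 9610.50 + insurance 99.46 + destination terminal 318.39 + brokerage 227.58 + duty 7882.41 + delivery 176.67 = 18315.01

Seller: CNY 159327.16; buyer: CNY 18315.01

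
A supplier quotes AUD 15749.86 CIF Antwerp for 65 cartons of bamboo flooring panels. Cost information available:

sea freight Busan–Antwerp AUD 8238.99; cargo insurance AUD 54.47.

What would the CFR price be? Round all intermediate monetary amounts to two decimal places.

CFR price: AUD 15695.39

Not relevant to the conversion: freight — on the seller under both CIF and CFR; already in the CIF price and stays in the CFR price.
From CIF to CFR, the seller no longer bears: insurance.
CFR price = 15749.86 − 54.47 = 15695.39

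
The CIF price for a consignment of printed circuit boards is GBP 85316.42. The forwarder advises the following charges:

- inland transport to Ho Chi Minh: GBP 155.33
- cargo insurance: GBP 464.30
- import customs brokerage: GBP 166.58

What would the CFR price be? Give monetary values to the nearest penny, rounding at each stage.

CFR price: GBP 84852.12

Not relevant to the conversion: inland to port — on the seller under both CIF and CFR; already in the CIF price and stays in the CFR price. brokerage — on the buyer under both terms; not part of either seller's price.
From CIF to CFR, the seller no longer bears: insurance.
CFR price = 85316.42 − 464.30 = 84852.12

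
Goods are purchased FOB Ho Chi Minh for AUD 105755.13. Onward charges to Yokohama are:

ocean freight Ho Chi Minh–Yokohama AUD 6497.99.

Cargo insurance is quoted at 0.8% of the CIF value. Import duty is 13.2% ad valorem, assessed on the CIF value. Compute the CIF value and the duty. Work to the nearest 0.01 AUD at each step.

Let C be the CIF value. C = FOB price + freight + 0.8% × C
C − 0.8% × C = 105755.13 + 6497.99
0.992 × C = 112253.12
C = 112253.12 / 0.992 = 113158.39
Insurance premium = 0.8% × 113158.39 = 905.27
Import duty = 113158.39 × 13.2% = 14936.91

CIF value: AUD 113158.39; import duty: AUD 14936.91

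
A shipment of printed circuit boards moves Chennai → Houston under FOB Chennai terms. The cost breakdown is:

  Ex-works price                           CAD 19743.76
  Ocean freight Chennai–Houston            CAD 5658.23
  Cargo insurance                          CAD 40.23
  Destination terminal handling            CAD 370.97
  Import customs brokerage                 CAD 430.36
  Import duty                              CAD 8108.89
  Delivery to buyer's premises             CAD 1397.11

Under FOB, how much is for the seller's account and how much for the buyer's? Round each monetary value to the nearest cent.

Seller: CAD 19743.76; buyer: CAD 16005.79

FOB: the seller bears costs until goods are on board at the origin port; the buyer bears freight, insurance and all costs thereafter.
Seller's account: goods 19743.76 = 19743.76
Buyer's account: freight 5658.23 + insurance 40.23 + destination terminal 370.97 + brokerage 430.36 + duty 8108.89 + delivery 1397.11 = 16005.79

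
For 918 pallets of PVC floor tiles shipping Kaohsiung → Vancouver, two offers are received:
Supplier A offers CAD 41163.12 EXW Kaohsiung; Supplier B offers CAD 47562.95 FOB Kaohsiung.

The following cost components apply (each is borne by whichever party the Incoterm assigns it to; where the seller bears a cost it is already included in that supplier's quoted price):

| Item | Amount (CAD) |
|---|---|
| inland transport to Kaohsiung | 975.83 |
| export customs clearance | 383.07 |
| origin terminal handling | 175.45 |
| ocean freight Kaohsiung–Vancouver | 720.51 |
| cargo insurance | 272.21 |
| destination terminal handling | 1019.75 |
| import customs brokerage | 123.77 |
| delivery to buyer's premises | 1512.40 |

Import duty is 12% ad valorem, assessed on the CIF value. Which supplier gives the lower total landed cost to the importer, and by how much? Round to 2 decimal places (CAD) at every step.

Supplier A (EXW):
CIF value = EXW price + inland to port + export clearance + origin terminal + freight + insurance = 41163.12 + 975.83 + 383.07 + 175.45 + 720.51 + 272.21 = 43690.19
Import duty = 43690.19 × 12% = 5242.82
Buyer bears (A): 975.83 + 383.07 + 175.45 + 720.51 + 272.21 + 1019.75 + 123.77 + 1512.40 = 5182.99
Landed cost (A) = invoice 41163.12 + 5182.99 + duty 5242.82 = 51588.93
Supplier B (FOB):
CIF value = FOB price + freight + insurance = 47562.95 + 720.51 + 272.21 = 48555.67
Import duty = 48555.67 × 12% = 5826.68
Buyer bears (B): 720.51 + 272.21 + 1019.75 + 123.77 + 1512.40 = 3648.64
Landed cost (B) = invoice 47562.95 + 3648.64 + duty 5826.68 = 57038.27
Difference = |51588.93 − 57038.27| = 5449.34

Supplier A is cheaper by CAD 5449.34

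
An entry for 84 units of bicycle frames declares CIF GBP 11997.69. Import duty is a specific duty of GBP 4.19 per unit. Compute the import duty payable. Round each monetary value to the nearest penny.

Import duty = 84 × 4.19 = 351.96

Import duty: GBP 351.96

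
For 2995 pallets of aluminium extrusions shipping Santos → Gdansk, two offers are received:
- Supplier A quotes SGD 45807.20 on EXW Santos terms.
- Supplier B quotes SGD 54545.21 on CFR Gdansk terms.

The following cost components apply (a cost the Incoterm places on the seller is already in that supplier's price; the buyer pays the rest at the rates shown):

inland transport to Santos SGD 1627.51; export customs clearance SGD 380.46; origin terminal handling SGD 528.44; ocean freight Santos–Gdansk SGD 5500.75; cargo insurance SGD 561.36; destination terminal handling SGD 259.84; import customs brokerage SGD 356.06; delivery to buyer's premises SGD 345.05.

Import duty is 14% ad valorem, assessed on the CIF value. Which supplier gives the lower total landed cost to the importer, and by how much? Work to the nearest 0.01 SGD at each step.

Supplier A is cheaper by SGD 798.97

Supplier A (EXW):
CIF value = EXW price + inland to port + export clearance + origin terminal + freight + insurance = 45807.20 + 1627.51 + 380.46 + 528.44 + 5500.75 + 561.36 = 54405.72
Import duty = 54405.72 × 14% = 7616.80
Buyer bears (A): 1627.51 + 380.46 + 528.44 + 5500.75 + 561.36 + 259.84 + 356.06 + 345.05 = 9559.47
Landed cost (A) = invoice 45807.20 + 9559.47 + duty 7616.80 = 62983.47
Supplier B (CFR):
CIF value = CFR price + insurance = 54545.21 + 561.36 = 55106.57
Import duty = 55106.57 × 14% = 7714.92
Buyer bears (B): 561.36 + 259.84 + 356.06 + 345.05 = 1522.31
Landed cost (B) = invoice 54545.21 + 1522.31 + duty 7714.92 = 63782.44
Difference = |62983.47 − 63782.44| = 798.97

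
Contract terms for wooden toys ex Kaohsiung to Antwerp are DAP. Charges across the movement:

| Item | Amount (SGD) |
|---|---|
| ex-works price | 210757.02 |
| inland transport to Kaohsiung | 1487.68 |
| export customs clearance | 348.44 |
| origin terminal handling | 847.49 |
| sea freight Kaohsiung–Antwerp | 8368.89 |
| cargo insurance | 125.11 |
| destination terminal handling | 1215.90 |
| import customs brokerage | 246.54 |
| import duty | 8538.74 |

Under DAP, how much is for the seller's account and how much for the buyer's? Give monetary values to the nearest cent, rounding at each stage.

DAP: the seller bears all costs to the named destination except import duty and clearance.
Seller's account: goods 210757.02 + inland to port 1487.68 + export clearance 348.44 + origin terminal 847.49 + freight 8368.89 + insurance 125.11 + destination terminal 1215.90 = 223150.53
Buyer's account: brokerage 246.54 + duty 8538.74 = 8785.28

Seller: SGD 223150.53; buyer: SGD 8785.28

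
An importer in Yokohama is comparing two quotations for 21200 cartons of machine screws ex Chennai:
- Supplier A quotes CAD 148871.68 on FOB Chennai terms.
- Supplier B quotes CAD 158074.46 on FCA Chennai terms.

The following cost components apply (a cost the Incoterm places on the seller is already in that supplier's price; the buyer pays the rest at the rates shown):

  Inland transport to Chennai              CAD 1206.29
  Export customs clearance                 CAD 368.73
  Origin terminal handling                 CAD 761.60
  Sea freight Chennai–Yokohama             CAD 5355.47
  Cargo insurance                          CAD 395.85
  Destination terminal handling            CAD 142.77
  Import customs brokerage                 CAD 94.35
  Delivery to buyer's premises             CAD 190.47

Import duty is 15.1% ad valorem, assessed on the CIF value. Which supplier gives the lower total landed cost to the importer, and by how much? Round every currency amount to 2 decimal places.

Supplier A is cheaper by CAD 11469.00

Supplier A (FOB):
CIF value = FOB price + freight + insurance = 148871.68 + 5355.47 + 395.85 = 154623.00
Import duty = 154623.00 × 15.1% = 23348.07
Buyer bears (A): 5355.47 + 395.85 + 142.77 + 94.35 + 190.47 = 6178.91
Landed cost (A) = invoice 148871.68 + 6178.91 + duty 23348.07 = 178398.66
Supplier B (FCA):
CIF value = FCA price + origin terminal + freight + insurance = 158074.46 + 761.60 + 5355.47 + 395.85 = 164587.38
Import duty = 164587.38 × 15.1% = 24852.69
Buyer bears (B): 761.60 + 5355.47 + 395.85 + 142.77 + 94.35 + 190.47 = 6940.51
Landed cost (B) = invoice 158074.46 + 6940.51 + duty 24852.69 = 189867.66
Difference = |178398.66 − 189867.66| = 11469.00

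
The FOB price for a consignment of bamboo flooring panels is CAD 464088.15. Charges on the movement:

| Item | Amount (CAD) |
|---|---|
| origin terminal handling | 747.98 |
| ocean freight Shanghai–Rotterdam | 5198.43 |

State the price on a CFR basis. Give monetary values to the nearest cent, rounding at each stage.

CFR price: CAD 469286.58

Not relevant to the conversion: origin terminal — on the seller under both FOB and CFR; already in the FOB price and stays in the CFR price.
From FOB to CFR, the seller additionally bears: freight.
CFR price = 464088.15 + 5198.43 = 469286.58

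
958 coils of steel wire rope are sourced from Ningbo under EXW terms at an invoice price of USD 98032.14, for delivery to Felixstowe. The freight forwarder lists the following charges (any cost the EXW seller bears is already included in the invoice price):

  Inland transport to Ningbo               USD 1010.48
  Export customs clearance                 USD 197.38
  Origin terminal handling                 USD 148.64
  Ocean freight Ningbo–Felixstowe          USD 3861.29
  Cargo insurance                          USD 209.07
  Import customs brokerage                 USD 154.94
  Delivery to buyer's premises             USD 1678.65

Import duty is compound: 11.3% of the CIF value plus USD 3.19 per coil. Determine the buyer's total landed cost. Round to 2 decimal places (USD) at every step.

Total landed cost: USD 120039.48

EXW: the seller makes goods available at their premises; the buyer bears all onward costs.
CIF value = EXW price + inland to port + export clearance + origin terminal + freight + insurance = 98032.14 + 1010.48 + 197.38 + 148.64 + 3861.29 + 209.07 = 103459.00
Ad valorem component: 103459.00 × 11.3% = 11690.87
Specific component: 958 × 3.19 = 3056.02
Import duty = 11690.87 + 3056.02 = 14746.89
Buyer bears: inland to port 1010.48 + export clearance 197.38 + origin terminal 148.64 + freight 3861.29 + insurance 209.07 + brokerage 154.94 + delivery 1678.65 + duty 14746.89 = 22007.34
Landed cost = invoice 98032.14 + 22007.34 = 120039.48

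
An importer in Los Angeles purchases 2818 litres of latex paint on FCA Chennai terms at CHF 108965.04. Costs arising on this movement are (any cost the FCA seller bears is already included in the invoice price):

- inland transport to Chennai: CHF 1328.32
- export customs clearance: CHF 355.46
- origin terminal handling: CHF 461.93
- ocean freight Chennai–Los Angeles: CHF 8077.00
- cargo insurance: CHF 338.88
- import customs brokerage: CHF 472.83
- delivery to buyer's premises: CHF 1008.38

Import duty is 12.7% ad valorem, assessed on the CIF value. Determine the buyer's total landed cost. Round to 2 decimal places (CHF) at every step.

Total landed cost: CHF 134290.10

FCA: the seller delivers export-cleared goods to the carrier; the buyer bears costs from that point.
Already in the invoice (seller's account under FCA): inland to port, export clearance — exclude.
CIF value = FCA price + origin terminal + freight + insurance = 108965.04 + 461.93 + 8077.00 + 338.88 = 117842.85
Import duty = 117842.85 × 12.7% = 14966.04
Buyer bears: origin terminal 461.93 + freight 8077.00 + insurance 338.88 + brokerage 472.83 + delivery 1008.38 + duty 14966.04 = 25325.06
Landed cost = invoice 108965.04 + 25325.06 = 134290.10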